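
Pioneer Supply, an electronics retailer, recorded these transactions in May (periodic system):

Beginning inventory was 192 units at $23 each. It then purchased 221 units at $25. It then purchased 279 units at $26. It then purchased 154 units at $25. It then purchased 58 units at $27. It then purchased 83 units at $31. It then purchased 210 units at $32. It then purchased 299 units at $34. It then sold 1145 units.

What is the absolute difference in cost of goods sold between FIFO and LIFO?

FIFO COGS: 192 @ $23 + 221 @ $25 + 279 @ $26 + 154 @ $25 + 58 @ $27 + 83 @ $31 + 158 @ $32 = $30,240
LIFO COGS: 299 @ $34 + 210 @ $32 + 83 @ $31 + 58 @ $27 + 154 @ $25 + 279 @ $26 + 62 @ $25 = $33,679
Difference = |$30,240 − $33,679| = $3,439

$3,439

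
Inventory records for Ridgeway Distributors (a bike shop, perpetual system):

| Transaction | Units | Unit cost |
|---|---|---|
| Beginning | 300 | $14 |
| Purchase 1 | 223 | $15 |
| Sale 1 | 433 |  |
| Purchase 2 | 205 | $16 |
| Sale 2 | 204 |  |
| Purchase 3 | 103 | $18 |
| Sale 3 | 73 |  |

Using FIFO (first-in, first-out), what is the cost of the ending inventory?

Ending inventory = $2,142

Sale 1 (433) [FIFO — oldest first]: 300 @ $14 + 133 @ $15 = $6,195
Sale 2 (204) [FIFO — oldest first]: 90 @ $15 + 114 @ $16 = $3,174
Sale 3 (73) [FIFO — oldest first]: 73 @ $16 = $1,168
Total COGS = $6,195 + $3,174 + $1,168 = $10,537
Ending inventory: 18 @ $16 + 103 @ $18 = $2,142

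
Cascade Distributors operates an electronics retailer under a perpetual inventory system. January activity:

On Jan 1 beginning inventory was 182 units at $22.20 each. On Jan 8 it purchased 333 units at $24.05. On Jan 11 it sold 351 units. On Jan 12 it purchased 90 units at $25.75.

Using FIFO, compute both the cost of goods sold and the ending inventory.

Jan 11, 351 sold [FIFO — oldest first]: 182 @ $22.20 + 169 @ $24.05 = $8,104.85
Ending inventory: 164 @ $24.05 + 90 @ $25.75 = $6,261.70

COGS = $8,104.85; ending inventory = $6,261.70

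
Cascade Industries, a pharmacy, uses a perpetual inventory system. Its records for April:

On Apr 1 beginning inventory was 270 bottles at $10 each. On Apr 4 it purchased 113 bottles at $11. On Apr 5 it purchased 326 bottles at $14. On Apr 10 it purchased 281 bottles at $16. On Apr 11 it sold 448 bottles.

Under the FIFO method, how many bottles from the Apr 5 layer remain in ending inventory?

Apr 11, 448 sold [FIFO — oldest first]: 270 @ $10 + 113 @ $11 + 65 @ $14 = $4,853
Ending inventory: 261 @ $14 + 281 @ $16 = $8,150
Check: goods available $13,003 = COGS $4,853 + ending $8,150

261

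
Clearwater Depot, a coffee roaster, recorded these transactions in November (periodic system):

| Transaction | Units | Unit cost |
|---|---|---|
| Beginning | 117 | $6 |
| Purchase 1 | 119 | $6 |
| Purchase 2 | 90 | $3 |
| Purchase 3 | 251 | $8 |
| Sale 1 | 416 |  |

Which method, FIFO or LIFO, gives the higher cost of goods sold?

FIFO COGS: 117 @ $6 + 119 @ $6 + 90 @ $3 + 90 @ $8 = $2,406
LIFO COGS: 251 @ $8 + 90 @ $3 + 75 @ $6 = $2,728

LIFO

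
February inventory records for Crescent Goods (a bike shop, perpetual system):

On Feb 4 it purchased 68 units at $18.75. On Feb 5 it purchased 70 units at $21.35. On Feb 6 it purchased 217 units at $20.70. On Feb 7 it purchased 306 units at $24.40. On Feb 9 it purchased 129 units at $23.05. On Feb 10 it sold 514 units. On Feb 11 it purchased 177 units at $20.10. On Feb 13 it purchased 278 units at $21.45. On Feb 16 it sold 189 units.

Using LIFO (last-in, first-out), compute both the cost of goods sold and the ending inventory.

COGS = $16,129.20; ending inventory = $11,092.85

Feb 10, 514 sold [LIFO — newest first]: 129 @ $23.05 + 306 @ $24.40 + 79 @ $20.70 = $12,075.15
Feb 16, 189 sold [LIFO — newest first]: 189 @ $21.45 = $4,054.05
Total COGS = $12,075.15 + $4,054.05 = $16,129.20
Ending inventory: 68 @ $18.75 + 70 @ $21.35 + 138 @ $20.70 + 177 @ $20.10 + 89 @ $21.45 = $11,092.85
Check: goods available $27,222.05 = COGS $16,129.20 + ending $11,092.85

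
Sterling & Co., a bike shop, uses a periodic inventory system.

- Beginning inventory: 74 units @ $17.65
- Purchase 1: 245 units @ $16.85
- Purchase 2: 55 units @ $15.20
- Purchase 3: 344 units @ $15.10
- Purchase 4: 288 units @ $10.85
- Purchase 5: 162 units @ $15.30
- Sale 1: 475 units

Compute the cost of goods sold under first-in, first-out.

COGS = $7,795.45

Sale 1 (475) [FIFO — oldest first]: 74 @ $17.65 + 245 @ $16.85 + 55 @ $15.20 + 101 @ $15.10 = $7,795.45
Ending inventory: 243 @ $15.10 + 288 @ $10.85 + 162 @ $15.30 = $9,272.70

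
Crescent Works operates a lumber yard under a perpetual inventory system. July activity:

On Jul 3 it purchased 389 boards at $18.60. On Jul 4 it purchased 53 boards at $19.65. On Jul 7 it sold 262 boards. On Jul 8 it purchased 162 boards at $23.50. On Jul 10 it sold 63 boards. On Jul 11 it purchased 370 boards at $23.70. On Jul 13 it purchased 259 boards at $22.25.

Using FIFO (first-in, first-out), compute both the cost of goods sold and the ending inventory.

COGS = $6,045.00; ending inventory = $20,570.60

Jul 7, 262 sold [FIFO — oldest first]: 262 @ $18.60 = $4,873.20
Jul 10, 63 sold [FIFO — oldest first]: 63 @ $18.60 = $1,171.80
Total COGS = $4,873.20 + $1,171.80 = $6,045.00
Ending inventory: 64 @ $18.60 + 53 @ $19.65 + 162 @ $23.50 + 370 @ $23.70 + 259 @ $22.25 = $20,570.60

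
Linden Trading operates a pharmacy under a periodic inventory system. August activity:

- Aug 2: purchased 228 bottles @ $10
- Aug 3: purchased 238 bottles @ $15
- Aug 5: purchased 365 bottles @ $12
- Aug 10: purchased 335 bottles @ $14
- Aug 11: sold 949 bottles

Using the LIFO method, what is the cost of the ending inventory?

Ending inventory = $2,170

Aug 11, 949 sold [LIFO — newest first]: 335 @ $14 + 365 @ $12 + 238 @ $15 + 11 @ $10 = $12,750
Ending inventory: 217 @ $10 = $2,170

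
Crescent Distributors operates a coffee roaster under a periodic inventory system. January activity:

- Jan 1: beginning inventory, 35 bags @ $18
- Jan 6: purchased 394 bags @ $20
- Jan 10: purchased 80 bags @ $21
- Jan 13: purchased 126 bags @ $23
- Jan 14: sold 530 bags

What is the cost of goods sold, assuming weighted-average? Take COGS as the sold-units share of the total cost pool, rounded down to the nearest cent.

COGS = $10,923.84

Jan 14, sell 530: 530/635 × $13,088.00 → $10,923.84
Ending inventory (cost pool remaining) = $2,164.16
Check: goods available $13,088.00 = COGS $10,923.84 + ending $2,164.16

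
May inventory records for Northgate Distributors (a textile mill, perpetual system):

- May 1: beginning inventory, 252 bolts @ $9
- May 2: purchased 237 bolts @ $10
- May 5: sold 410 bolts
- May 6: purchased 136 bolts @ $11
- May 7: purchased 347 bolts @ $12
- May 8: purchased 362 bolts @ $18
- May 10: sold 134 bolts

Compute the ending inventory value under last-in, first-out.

May 5, 410 sold [LIFO — newest first]: 237 @ $10 + 173 @ $9 = $3,927
May 10, 134 sold [LIFO — newest first]: 134 @ $18 = $2,412
Total COGS = $3,927 + $2,412 = $6,339
Ending inventory: 79 @ $9 + 136 @ $11 + 347 @ $12 + 228 @ $18 = $10,475

Ending inventory = $10,475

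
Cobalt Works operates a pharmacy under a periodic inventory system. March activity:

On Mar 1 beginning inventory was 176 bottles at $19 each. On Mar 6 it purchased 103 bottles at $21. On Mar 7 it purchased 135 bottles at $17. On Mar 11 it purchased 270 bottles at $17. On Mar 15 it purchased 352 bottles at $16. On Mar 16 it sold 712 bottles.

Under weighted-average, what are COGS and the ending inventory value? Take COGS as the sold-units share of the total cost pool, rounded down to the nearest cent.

COGS = $12,387.15; ending inventory = $5,636.85

Mar 16, sell 712: 712/1036 × $18,024.00 → $12,387.15
Ending inventory (cost pool remaining) = $5,636.85
Check: goods available $18,024.00 = COGS $12,387.15 + ending $5,636.85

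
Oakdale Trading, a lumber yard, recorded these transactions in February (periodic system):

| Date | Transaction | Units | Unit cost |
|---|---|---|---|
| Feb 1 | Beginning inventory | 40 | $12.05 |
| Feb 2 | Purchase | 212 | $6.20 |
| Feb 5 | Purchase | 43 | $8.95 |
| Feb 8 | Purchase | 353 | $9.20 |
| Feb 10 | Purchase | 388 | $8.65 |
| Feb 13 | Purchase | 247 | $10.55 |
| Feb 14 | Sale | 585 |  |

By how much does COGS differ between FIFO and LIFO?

$680.30

FIFO COGS: 40 @ $12.05 + 212 @ $6.20 + 43 @ $8.95 + 290 @ $9.20 = $4,849.25
LIFO COGS: 247 @ $10.55 + 338 @ $8.65 = $5,529.55
Difference = |$4,849.25 − $5,529.55| = $680.30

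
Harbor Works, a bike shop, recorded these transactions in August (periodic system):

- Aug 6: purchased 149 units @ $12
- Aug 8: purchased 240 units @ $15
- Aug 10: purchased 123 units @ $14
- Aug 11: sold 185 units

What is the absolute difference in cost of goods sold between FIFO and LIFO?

$324

FIFO COGS: 149 @ $12 + 36 @ $15 = $2,328
LIFO COGS: 123 @ $14 + 62 @ $15 = $2,652
Difference = |$2,328 − $2,652| = $324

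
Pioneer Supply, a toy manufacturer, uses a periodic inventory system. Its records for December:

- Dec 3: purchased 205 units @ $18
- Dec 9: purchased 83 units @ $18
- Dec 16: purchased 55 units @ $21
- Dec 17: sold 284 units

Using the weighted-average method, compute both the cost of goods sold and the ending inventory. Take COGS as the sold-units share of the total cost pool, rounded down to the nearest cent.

COGS = $5,248.61; ending inventory = $1,090.39

Dec 17, sell 284: 284/343 × $6,339.00 → $5,248.61
Ending inventory (cost pool remaining) = $1,090.39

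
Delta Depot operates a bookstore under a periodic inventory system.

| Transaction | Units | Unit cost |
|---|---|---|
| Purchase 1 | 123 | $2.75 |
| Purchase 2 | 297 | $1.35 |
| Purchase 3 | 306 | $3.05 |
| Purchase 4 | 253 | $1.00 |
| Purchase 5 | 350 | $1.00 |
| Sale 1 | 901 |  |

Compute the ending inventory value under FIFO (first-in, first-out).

Sale 1 (901) [FIFO — oldest first]: 123 @ $2.75 + 297 @ $1.35 + 306 @ $3.05 + 175 @ $1.00 = $1,847.50
Ending inventory: 78 @ $1.00 + 350 @ $1.00 = $428.00
Check: goods available $2,275.50 = COGS $1,847.50 + ending $428.00

Ending inventory = $428.00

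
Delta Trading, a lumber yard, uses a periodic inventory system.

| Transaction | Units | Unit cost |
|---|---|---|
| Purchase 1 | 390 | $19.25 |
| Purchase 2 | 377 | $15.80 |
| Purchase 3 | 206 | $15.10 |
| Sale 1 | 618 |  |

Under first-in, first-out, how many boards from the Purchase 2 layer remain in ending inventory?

149

Sale 1 (618) [FIFO — oldest first]: 390 @ $19.25 + 228 @ $15.80 = $11,109.90
Ending inventory: 149 @ $15.80 + 206 @ $15.10 = $5,464.80
Check: goods available $16,574.70 = COGS $11,109.90 + ending $5,464.80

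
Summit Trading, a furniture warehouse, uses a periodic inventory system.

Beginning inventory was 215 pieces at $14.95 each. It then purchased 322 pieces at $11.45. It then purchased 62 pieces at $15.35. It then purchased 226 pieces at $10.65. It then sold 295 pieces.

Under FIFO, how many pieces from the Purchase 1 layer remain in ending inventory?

242

Sale 1 (295) [FIFO — oldest first]: 215 @ $14.95 + 80 @ $11.45 = $4,130.25
Ending inventory: 242 @ $11.45 + 62 @ $15.35 + 226 @ $10.65 = $6,129.50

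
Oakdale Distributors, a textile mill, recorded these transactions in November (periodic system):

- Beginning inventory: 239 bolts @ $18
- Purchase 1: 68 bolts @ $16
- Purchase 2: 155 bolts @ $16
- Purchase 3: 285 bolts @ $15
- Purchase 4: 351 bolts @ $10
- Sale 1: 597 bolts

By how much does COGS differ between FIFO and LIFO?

$2,695

FIFO COGS: 239 @ $18 + 68 @ $16 + 155 @ $16 + 135 @ $15 = $9,895
LIFO COGS: 351 @ $10 + 246 @ $15 = $7,200
Difference = |$9,895 − $7,200| = $2,695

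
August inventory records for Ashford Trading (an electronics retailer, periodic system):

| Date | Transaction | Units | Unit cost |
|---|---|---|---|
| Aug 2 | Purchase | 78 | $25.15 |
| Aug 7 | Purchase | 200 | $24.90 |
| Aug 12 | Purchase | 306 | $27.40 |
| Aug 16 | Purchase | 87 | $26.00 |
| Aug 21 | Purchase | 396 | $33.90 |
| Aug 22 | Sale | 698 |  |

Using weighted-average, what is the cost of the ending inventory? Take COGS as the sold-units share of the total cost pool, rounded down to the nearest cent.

Ending inventory = $10,725.04

Aug 22, sell 698: 698/1067 × $31,012.50 → $20,287.46
Ending inventory (cost pool remaining) = $10,725.04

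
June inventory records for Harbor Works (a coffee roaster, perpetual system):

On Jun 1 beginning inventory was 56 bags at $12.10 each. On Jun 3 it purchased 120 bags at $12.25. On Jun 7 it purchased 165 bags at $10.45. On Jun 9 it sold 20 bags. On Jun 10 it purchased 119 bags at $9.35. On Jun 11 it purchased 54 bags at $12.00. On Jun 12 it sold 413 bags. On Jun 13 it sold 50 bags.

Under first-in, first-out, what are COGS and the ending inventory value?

COGS = $5,260.50; ending inventory = $372.00

Jun 9, 20 sold [FIFO — oldest first]: 20 @ $12.10 = $242.00
Jun 12, 413 sold [FIFO — oldest first]: 36 @ $12.10 + 120 @ $12.25 + 165 @ $10.45 + 92 @ $9.35 = $4,490.05
Jun 13, 50 sold [FIFO — oldest first]: 27 @ $9.35 + 23 @ $12.00 = $528.45
Total COGS = $242.00 + $4,490.05 + $528.45 = $5,260.50
Ending inventory: 31 @ $12.00 = $372.00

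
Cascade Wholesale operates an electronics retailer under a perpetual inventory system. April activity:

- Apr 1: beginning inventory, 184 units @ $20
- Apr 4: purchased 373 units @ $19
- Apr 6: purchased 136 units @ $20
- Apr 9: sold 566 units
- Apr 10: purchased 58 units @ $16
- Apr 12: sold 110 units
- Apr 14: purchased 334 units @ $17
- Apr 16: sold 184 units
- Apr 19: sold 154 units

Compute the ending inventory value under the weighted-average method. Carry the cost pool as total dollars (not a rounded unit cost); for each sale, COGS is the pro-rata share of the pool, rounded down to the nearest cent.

After Apr 1: 184 on hand, pool $3,680.00 (≈ $20.0000 each)
After Apr 4: 557 on hand, pool $10,767.00 (≈ $19.3303 each)
After Apr 6: 693 on hand, pool $13,487.00 (≈ $19.4618 each)
Apr 9, sell 566: 566/693 × $13,487.00 → $11,015.35
After Apr 10: 185 on hand, pool $3,399.65 (≈ $18.3765 each)
Apr 12, sell 110: 110/185 × $3,399.65 → $2,021.41
After Apr 14: 409 on hand, pool $7,056.24 (≈ $17.2524 each)
Apr 16, sell 184: 184/409 × $7,056.24 → $3,174.44
Apr 19, sell 154: 154/225 × $3,881.80 → $2,656.87
Total COGS = $11,015.35 + $2,021.41 + $3,174.44 + $2,656.87 = $18,868.07
Ending inventory (cost pool remaining) = $1,224.93

Ending inventory = $1,224.93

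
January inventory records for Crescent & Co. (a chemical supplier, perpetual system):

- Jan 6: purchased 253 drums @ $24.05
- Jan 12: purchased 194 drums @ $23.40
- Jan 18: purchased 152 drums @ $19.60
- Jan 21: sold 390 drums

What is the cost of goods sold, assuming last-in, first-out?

COGS = $8,577.00

Jan 21, 390 sold [LIFO — newest first]: 152 @ $19.60 + 194 @ $23.40 + 44 @ $24.05 = $8,577.00
Ending inventory: 209 @ $24.05 = $5,026.45
Check: goods available $13,603.45 = COGS $8,577.00 + ending $5,026.45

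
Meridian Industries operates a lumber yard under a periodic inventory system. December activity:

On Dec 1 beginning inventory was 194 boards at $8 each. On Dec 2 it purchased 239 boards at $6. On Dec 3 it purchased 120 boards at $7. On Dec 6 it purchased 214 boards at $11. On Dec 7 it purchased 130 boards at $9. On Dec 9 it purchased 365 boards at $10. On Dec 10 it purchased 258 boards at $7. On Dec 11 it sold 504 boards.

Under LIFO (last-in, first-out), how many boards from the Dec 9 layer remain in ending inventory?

119

Dec 11, 504 sold [LIFO — newest first]: 258 @ $7 + 246 @ $10 = $4,266
Ending inventory: 194 @ $8 + 239 @ $6 + 120 @ $7 + 214 @ $11 + 130 @ $9 + 119 @ $10 = $8,540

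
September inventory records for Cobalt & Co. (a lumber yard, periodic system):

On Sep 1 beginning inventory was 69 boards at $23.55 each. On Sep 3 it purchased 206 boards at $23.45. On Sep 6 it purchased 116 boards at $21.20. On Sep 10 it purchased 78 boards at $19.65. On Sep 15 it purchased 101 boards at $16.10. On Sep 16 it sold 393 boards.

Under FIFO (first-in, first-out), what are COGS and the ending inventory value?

Sep 16, 393 sold [FIFO — oldest first]: 69 @ $23.55 + 206 @ $23.45 + 116 @ $21.20 + 2 @ $19.65 = $8,954.15
Ending inventory: 76 @ $19.65 + 101 @ $16.10 = $3,119.50

COGS = $8,954.15; ending inventory = $3,119.50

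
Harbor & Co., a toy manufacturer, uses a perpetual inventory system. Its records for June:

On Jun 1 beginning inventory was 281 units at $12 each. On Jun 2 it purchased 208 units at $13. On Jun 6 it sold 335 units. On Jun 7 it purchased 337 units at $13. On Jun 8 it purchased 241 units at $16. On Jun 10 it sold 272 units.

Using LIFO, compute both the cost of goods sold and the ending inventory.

Jun 6, 335 sold [LIFO — newest first]: 208 @ $13 + 127 @ $12 = $4,228
Jun 10, 272 sold [LIFO — newest first]: 241 @ $16 + 31 @ $13 = $4,259
Total COGS = $4,228 + $4,259 = $8,487
Ending inventory: 154 @ $12 + 306 @ $13 = $5,826

COGS = $8,487; ending inventory = $5,826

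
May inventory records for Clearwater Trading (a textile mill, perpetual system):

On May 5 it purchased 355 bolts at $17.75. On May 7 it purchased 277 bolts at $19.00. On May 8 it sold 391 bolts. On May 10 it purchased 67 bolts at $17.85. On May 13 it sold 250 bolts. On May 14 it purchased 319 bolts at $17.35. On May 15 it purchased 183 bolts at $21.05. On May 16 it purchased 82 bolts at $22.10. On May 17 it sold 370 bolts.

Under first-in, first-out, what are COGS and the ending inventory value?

COGS = $18,173.40; ending inventory = $5,785.80

May 8, 391 sold [FIFO — oldest first]: 355 @ $17.75 + 36 @ $19.00 = $6,985.25
May 13, 250 sold [FIFO — oldest first]: 241 @ $19.00 + 9 @ $17.85 = $4,739.65
May 17, 370 sold [FIFO — oldest first]: 58 @ $17.85 + 312 @ $17.35 = $6,448.50
Total COGS = $6,985.25 + $4,739.65 + $6,448.50 = $18,173.40
Ending inventory: 7 @ $17.35 + 183 @ $21.05 + 82 @ $22.10 = $5,785.80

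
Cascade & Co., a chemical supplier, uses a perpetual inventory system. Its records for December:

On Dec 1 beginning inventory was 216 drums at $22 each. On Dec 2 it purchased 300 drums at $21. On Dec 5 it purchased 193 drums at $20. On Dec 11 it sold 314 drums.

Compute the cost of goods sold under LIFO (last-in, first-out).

Dec 11, 314 sold [LIFO — newest first]: 193 @ $20 + 121 @ $21 = $6,401
Ending inventory: 216 @ $22 + 179 @ $21 = $8,511

COGS = $6,401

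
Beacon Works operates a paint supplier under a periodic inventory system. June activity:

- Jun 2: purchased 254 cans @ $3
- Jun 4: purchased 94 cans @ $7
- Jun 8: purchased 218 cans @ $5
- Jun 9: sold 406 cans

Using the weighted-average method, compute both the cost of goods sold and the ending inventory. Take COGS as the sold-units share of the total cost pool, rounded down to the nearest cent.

COGS = $1,800.45; ending inventory = $709.55

Jun 9, sell 406: 406/566 × $2,510.00 → $1,800.45
Ending inventory (cost pool remaining) = $709.55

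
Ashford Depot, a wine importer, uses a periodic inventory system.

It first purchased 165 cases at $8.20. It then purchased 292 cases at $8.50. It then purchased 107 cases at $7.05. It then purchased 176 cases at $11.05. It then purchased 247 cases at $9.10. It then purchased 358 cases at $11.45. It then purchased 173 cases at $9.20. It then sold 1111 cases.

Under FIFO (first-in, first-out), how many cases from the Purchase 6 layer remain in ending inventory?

234

Sale 1 (1111) [FIFO — oldest first]: 165 @ $8.20 + 292 @ $8.50 + 107 @ $7.05 + 176 @ $11.05 + 247 @ $9.10 + 124 @ $11.45 = $10,201.65
Ending inventory: 234 @ $11.45 + 173 @ $9.20 = $4,270.90
Check: goods available $14,472.55 = COGS $10,201.65 + ending $4,270.90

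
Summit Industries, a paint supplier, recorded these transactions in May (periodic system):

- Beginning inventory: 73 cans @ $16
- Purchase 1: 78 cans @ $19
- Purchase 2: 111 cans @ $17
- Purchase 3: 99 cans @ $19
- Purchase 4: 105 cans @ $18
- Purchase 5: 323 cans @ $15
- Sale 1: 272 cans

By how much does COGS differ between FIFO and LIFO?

FIFO COGS: 73 @ $16 + 78 @ $19 + 111 @ $17 + 10 @ $19 = $4,727
LIFO COGS: 272 @ $15 = $4,080
Difference = |$4,727 − $4,080| = $647

$647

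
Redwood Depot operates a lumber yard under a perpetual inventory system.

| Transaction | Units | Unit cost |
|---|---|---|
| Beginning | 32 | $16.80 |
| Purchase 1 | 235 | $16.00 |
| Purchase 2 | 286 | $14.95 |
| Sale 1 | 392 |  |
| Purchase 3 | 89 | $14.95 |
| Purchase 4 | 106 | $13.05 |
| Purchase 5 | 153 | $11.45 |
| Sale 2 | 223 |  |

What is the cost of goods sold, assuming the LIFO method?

Sale 1 (392) [LIFO — newest first]: 286 @ $14.95 + 106 @ $16.00 = $5,971.70
Sale 2 (223) [LIFO — newest first]: 153 @ $11.45 + 70 @ $13.05 = $2,665.35
Total COGS = $5,971.70 + $2,665.35 = $8,637.05
Ending inventory: 32 @ $16.80 + 129 @ $16.00 + 89 @ $14.95 + 36 @ $13.05 = $4,401.95
Check: goods available $13,039.00 = COGS $8,637.05 + ending $4,401.95

COGS = $8,637.05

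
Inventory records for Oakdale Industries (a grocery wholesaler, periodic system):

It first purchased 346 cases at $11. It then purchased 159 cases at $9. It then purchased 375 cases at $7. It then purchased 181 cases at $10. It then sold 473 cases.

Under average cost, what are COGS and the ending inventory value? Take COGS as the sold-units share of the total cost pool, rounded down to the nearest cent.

COGS = $4,311.83; ending inventory = $5,360.17

Sale 1, sell 473: 473/1061 × $9,672.00 → $4,311.83
Ending inventory (cost pool remaining) = $5,360.17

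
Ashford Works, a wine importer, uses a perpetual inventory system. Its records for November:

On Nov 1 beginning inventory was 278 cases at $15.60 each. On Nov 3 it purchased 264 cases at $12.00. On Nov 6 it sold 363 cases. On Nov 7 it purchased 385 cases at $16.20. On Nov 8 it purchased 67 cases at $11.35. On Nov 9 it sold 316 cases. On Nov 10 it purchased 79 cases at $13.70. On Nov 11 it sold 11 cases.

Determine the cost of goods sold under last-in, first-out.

Nov 6, 363 sold [LIFO — newest first]: 264 @ $12.00 + 99 @ $15.60 = $4,712.40
Nov 9, 316 sold [LIFO — newest first]: 67 @ $11.35 + 249 @ $16.20 = $4,794.25
Nov 11, 11 sold [LIFO — newest first]: 11 @ $13.70 = $150.70
Total COGS = $4,712.40 + $4,794.25 + $150.70 = $9,657.35
Ending inventory: 179 @ $15.60 + 136 @ $16.20 + 68 @ $13.70 = $5,927.20
Check: goods available $15,584.55 = COGS $9,657.35 + ending $5,927.20

COGS = $9,657.35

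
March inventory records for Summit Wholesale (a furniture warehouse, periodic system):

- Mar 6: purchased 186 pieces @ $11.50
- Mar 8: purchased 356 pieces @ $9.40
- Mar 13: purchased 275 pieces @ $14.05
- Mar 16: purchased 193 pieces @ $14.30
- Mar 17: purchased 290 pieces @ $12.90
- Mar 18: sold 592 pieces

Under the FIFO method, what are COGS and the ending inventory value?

COGS = $6,187.90; ending inventory = $9,662.15

Mar 18, 592 sold [FIFO — oldest first]: 186 @ $11.50 + 356 @ $9.40 + 50 @ $14.05 = $6,187.90
Ending inventory: 225 @ $14.05 + 193 @ $14.30 + 290 @ $12.90 = $9,662.15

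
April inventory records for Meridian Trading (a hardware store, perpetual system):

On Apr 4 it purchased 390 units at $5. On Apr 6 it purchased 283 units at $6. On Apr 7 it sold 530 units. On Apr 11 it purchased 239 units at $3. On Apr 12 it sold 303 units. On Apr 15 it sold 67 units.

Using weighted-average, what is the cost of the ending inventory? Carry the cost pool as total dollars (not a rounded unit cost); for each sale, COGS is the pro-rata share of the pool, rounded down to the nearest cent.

After Apr 4: 390 on hand, pool $1,950.00 (≈ $5.0000 each)
After Apr 6: 673 on hand, pool $3,648.00 (≈ $5.4205 each)
Apr 7, sell 530: 530/673 × $3,648.00 → $2,872.86
After Apr 11: 382 on hand, pool $1,492.14 (≈ $3.9061 each)
Apr 12, sell 303: 303/382 × $1,492.14 → $1,183.55
Apr 15, sell 67: 67/79 × $308.59 → $261.71
Total COGS = $2,872.86 + $1,183.55 + $261.71 = $4,318.12
Ending inventory (cost pool remaining) = $46.88

Ending inventory = $46.88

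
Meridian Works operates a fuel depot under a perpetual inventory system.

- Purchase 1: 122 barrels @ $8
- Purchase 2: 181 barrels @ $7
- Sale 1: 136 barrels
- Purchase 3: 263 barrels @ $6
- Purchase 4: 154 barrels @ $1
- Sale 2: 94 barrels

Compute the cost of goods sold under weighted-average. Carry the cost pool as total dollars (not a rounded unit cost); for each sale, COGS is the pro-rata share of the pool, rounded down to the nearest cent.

After Purchase 1: 122 on hand, pool $976.00 (≈ $8.0000 each)
After Purchase 2: 303 on hand, pool $2,243.00 (≈ $7.4026 each)
Sale 1, sell 136: 136/303 × $2,243.00 → $1,006.75
After Purchase 3: 430 on hand, pool $2,814.25 (≈ $6.5448 each)
After Purchase 4: 584 on hand, pool $2,968.25 (≈ $5.0826 each)
Sale 2, sell 94: 94/584 × $2,968.25 → $477.76
Total COGS = $1,006.75 + $477.76 = $1,484.51
Ending inventory (cost pool remaining) = $2,490.49

COGS = $1,484.51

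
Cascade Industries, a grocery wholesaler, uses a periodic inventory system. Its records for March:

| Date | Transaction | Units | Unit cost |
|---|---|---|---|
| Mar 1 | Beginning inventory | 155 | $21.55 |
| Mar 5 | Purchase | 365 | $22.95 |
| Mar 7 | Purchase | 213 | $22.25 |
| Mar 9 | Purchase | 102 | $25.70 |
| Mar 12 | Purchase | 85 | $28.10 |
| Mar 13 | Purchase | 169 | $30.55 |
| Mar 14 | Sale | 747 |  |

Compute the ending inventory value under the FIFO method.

Ending inventory = $9,813.05

Mar 14, 747 sold [FIFO — oldest first]: 155 @ $21.55 + 365 @ $22.95 + 213 @ $22.25 + 14 @ $25.70 = $16,816.05
Ending inventory: 88 @ $25.70 + 85 @ $28.10 + 169 @ $30.55 = $9,813.05
Check: goods available $26,629.10 = COGS $16,816.05 + ending $9,813.05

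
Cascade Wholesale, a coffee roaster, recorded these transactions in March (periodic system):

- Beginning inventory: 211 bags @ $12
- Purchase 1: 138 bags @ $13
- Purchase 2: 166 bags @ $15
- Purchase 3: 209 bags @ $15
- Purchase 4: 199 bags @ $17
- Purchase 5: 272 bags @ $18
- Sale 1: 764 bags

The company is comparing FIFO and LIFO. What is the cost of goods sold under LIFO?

FIFO COGS: 211 @ $12 + 138 @ $13 + 166 @ $15 + 209 @ $15 + 40 @ $17 = $10,631
LIFO COGS: 272 @ $18 + 199 @ $17 + 209 @ $15 + 84 @ $15 = $12,674

COGS = $12,674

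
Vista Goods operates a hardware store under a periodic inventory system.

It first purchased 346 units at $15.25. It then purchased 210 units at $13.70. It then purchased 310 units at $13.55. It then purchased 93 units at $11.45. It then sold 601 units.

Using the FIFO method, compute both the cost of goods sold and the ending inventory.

COGS = $8,763.25; ending inventory = $4,655.60

Sale 1 (601) [FIFO — oldest first]: 346 @ $15.25 + 210 @ $13.70 + 45 @ $13.55 = $8,763.25
Ending inventory: 265 @ $13.55 + 93 @ $11.45 = $4,655.60
Check: goods available $13,418.85 = COGS $8,763.25 + ending $4,655.60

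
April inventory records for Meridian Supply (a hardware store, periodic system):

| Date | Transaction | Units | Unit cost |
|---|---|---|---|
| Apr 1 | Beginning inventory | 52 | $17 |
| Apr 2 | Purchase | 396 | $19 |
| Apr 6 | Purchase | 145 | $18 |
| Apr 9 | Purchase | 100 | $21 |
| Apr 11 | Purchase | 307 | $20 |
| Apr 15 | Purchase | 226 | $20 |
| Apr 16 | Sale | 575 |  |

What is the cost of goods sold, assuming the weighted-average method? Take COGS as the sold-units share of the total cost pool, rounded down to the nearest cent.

Apr 16, sell 575: 575/1226 × $23,778.00 → $11,151.99
Ending inventory (cost pool remaining) = $12,626.01

COGS = $11,151.99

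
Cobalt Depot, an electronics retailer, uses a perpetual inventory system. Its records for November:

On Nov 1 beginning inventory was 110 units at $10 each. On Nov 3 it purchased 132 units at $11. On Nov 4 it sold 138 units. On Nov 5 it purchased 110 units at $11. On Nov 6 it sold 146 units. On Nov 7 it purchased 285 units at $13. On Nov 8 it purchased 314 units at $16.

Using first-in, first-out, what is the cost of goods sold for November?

COGS = $3,014

Nov 4, 138 sold [FIFO — oldest first]: 110 @ $10 + 28 @ $11 = $1,408
Nov 6, 146 sold [FIFO — oldest first]: 104 @ $11 + 42 @ $11 = $1,606
Total COGS = $1,408 + $1,606 = $3,014
Ending inventory: 68 @ $11 + 285 @ $13 + 314 @ $16 = $9,477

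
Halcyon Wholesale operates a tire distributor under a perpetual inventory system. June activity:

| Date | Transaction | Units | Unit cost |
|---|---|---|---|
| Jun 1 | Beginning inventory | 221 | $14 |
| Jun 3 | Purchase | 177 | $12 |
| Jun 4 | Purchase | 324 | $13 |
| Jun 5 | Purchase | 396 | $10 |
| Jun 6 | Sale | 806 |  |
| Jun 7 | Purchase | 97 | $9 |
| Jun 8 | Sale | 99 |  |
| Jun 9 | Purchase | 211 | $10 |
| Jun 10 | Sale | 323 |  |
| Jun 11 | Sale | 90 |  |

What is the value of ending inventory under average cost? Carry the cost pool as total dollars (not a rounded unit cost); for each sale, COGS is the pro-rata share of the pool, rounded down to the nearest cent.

After Jun 1: 221 on hand, pool $3,094.00 (≈ $14.0000 each)
After Jun 3: 398 on hand, pool $5,218.00 (≈ $13.1106 each)
After Jun 4: 722 on hand, pool $9,430.00 (≈ $13.0609 each)
After Jun 5: 1118 on hand, pool $13,390.00 (≈ $11.9767 each)
Jun 6, sell 806: 806/1118 × $13,390.00 → $9,653.25
After Jun 7: 409 on hand, pool $4,609.75 (≈ $11.2708 each)
Jun 8, sell 99: 99/409 × $4,609.75 → $1,115.80
After Jun 9: 521 on hand, pool $5,603.95 (≈ $10.7561 each)
Jun 10, sell 323: 323/521 × $5,603.95 → $3,474.23
Jun 11, sell 90: 90/198 × $2,129.72 → $968.05
Total COGS = $9,653.25 + $1,115.80 + $3,474.23 + $968.05 = $15,211.33
Ending inventory (cost pool remaining) = $1,161.67
Check: goods available $16,373.00 = COGS $15,211.33 + ending $1,161.67

Ending inventory = $1,161.67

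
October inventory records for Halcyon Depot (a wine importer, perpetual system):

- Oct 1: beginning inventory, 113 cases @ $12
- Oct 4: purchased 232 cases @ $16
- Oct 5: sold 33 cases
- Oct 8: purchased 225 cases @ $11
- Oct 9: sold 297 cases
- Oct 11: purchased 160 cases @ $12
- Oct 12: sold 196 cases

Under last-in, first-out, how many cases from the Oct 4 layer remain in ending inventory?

Oct 5, 33 sold [LIFO — newest first]: 33 @ $16 = $528
Oct 9, 297 sold [LIFO — newest first]: 225 @ $11 + 72 @ $16 = $3,627
Oct 12, 196 sold [LIFO — newest first]: 160 @ $12 + 36 @ $16 = $2,496
Total COGS = $528 + $3,627 + $2,496 = $6,651
Ending inventory: 113 @ $12 + 91 @ $16 = $2,812
Check: goods available $9,463 = COGS $6,651 + ending $2,812

91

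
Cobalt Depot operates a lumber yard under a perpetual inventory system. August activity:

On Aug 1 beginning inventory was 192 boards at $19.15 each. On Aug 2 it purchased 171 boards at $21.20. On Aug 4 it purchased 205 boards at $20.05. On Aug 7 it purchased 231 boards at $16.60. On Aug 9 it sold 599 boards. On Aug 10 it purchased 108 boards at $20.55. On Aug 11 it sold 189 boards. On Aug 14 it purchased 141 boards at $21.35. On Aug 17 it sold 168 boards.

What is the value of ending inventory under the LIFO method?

Aug 9, 599 sold [LIFO — newest first]: 231 @ $16.60 + 205 @ $20.05 + 163 @ $21.20 = $11,400.45
Aug 11, 189 sold [LIFO — newest first]: 108 @ $20.55 + 8 @ $21.20 + 73 @ $19.15 = $3,786.95
Aug 17, 168 sold [LIFO — newest first]: 141 @ $21.35 + 27 @ $19.15 = $3,527.40
Total COGS = $11,400.45 + $3,786.95 + $3,527.40 = $18,714.80
Ending inventory: 92 @ $19.15 = $1,761.80
Check: goods available $20,476.60 = COGS $18,714.80 + ending $1,761.80

Ending inventory = $1,761.80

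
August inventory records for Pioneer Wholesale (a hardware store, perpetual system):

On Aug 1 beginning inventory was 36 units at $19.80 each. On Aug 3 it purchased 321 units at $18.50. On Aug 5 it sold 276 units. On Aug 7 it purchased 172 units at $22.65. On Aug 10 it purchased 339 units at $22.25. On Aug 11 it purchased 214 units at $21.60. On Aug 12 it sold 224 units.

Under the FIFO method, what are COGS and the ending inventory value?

COGS = $9,890.25; ending inventory = $12,822.00

Aug 5, 276 sold [FIFO — oldest first]: 36 @ $19.80 + 240 @ $18.50 = $5,152.80
Aug 12, 224 sold [FIFO — oldest first]: 81 @ $18.50 + 143 @ $22.65 = $4,737.45
Total COGS = $5,152.80 + $4,737.45 = $9,890.25
Ending inventory: 29 @ $22.65 + 339 @ $22.25 + 214 @ $21.60 = $12,822.00
Check: goods available $22,712.25 = COGS $9,890.25 + ending $12,822.00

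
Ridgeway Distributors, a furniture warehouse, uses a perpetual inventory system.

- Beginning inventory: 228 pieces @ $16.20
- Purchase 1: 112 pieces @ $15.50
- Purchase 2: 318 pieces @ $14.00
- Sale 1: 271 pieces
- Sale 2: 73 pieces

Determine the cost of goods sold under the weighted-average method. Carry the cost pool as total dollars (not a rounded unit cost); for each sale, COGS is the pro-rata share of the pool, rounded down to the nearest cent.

After Beginning: 228 on hand, pool $3,693.60 (≈ $16.2000 each)
After Purchase 1: 340 on hand, pool $5,429.60 (≈ $15.9694 each)
After Purchase 2: 658 on hand, pool $9,881.60 (≈ $15.0176 each)
Sale 1, sell 271: 271/658 × $9,881.60 → $4,069.77
Sale 2, sell 73: 73/387 × $5,811.83 → $1,096.28
Total COGS = $4,069.77 + $1,096.28 = $5,166.05
Ending inventory (cost pool remaining) = $4,715.55
Check: goods available $9,881.60 = COGS $5,166.05 + ending $4,715.55

COGS = $5,166.05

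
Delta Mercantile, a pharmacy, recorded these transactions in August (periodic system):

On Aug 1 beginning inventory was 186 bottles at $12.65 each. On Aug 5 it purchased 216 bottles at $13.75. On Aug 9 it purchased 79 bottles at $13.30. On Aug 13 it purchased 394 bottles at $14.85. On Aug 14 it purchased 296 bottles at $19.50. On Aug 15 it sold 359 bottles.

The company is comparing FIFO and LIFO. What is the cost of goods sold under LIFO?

COGS = $6,707.55

FIFO COGS: 186 @ $12.65 + 173 @ $13.75 = $4,731.65
LIFO COGS: 296 @ $19.50 + 63 @ $14.85 = $6,707.55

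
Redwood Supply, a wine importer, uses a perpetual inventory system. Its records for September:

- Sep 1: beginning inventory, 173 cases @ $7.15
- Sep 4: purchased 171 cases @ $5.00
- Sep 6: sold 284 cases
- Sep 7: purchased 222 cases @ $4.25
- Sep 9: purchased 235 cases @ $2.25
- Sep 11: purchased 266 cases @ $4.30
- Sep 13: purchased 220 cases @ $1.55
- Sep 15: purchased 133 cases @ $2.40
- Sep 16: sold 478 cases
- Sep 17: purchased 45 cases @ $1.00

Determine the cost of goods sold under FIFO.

Sep 6, 284 sold [FIFO — oldest first]: 173 @ $7.15 + 111 @ $5.00 = $1,791.95
Sep 16, 478 sold [FIFO — oldest first]: 60 @ $5.00 + 222 @ $4.25 + 196 @ $2.25 = $1,684.50
Total COGS = $1,791.95 + $1,684.50 = $3,476.45
Ending inventory: 39 @ $2.25 + 266 @ $4.30 + 220 @ $1.55 + 133 @ $2.40 + 45 @ $1.00 = $1,936.75

COGS = $3,476.45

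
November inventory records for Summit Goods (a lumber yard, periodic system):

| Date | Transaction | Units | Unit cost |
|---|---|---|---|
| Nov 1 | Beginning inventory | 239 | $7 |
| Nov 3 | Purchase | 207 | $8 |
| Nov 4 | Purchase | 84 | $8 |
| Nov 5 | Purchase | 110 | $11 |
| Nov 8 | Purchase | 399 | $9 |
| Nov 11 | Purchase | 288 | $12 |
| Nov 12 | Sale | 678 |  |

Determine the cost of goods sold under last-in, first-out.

COGS = $6,966

Nov 12, 678 sold [LIFO — newest first]: 288 @ $12 + 390 @ $9 = $6,966
Ending inventory: 239 @ $7 + 207 @ $8 + 84 @ $8 + 110 @ $11 + 9 @ $9 = $5,292
Check: goods available $12,258 = COGS $6,966 + ending $5,292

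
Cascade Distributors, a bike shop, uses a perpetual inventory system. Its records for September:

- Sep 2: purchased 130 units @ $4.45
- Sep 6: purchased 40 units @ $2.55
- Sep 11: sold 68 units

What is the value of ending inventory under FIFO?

Sep 11, 68 sold [FIFO — oldest first]: 68 @ $4.45 = $302.60
Ending inventory: 62 @ $4.45 + 40 @ $2.55 = $377.90
Check: goods available $680.50 = COGS $302.60 + ending $377.90

Ending inventory = $377.90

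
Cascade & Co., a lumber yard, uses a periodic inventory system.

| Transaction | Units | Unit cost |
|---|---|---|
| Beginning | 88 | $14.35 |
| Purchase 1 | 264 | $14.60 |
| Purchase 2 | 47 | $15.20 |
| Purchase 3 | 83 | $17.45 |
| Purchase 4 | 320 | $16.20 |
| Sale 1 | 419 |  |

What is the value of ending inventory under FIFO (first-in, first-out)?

Ending inventory = $6,283.35

Sale 1 (419) [FIFO — oldest first]: 88 @ $14.35 + 264 @ $14.60 + 47 @ $15.20 + 20 @ $17.45 = $6,180.60
Ending inventory: 63 @ $17.45 + 320 @ $16.20 = $6,283.35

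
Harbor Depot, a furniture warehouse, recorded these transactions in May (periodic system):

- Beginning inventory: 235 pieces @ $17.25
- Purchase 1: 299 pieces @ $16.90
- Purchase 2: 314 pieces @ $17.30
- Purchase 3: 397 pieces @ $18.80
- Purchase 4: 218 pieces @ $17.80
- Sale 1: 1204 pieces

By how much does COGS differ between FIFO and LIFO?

$191.85

FIFO COGS: 235 @ $17.25 + 299 @ $16.90 + 314 @ $17.30 + 356 @ $18.80 = $21,231.85
LIFO COGS: 218 @ $17.80 + 397 @ $18.80 + 314 @ $17.30 + 275 @ $16.90 = $21,423.70
Difference = |$21,231.85 − $21,423.70| = $191.85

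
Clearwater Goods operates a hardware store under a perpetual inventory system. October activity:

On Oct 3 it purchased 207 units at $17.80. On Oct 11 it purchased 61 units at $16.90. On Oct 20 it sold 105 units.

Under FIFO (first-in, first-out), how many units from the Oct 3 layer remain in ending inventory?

Oct 20, 105 sold [FIFO — oldest first]: 105 @ $17.80 = $1,869.00
Ending inventory: 102 @ $17.80 + 61 @ $16.90 = $2,846.50

102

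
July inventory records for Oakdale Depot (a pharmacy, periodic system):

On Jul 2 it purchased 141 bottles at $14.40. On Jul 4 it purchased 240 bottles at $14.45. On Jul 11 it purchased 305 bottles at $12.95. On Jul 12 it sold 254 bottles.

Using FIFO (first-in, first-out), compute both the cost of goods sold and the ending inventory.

Jul 12, 254 sold [FIFO — oldest first]: 141 @ $14.40 + 113 @ $14.45 = $3,663.25
Ending inventory: 127 @ $14.45 + 305 @ $12.95 = $5,784.90

COGS = $3,663.25; ending inventory = $5,784.90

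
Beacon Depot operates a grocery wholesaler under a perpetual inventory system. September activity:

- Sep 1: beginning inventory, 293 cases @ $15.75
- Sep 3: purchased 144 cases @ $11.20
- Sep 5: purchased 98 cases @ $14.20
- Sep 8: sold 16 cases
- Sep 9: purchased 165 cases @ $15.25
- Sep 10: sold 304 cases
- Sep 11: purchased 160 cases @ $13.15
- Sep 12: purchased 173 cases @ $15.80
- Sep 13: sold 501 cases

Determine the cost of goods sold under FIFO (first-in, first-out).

Sep 8, 16 sold [FIFO — oldest first]: 16 @ $15.75 = $252.00
Sep 10, 304 sold [FIFO — oldest first]: 277 @ $15.75 + 27 @ $11.20 = $4,665.15
Sep 13, 501 sold [FIFO — oldest first]: 117 @ $11.20 + 98 @ $14.20 + 165 @ $15.25 + 121 @ $13.15 = $6,809.40
Total COGS = $252.00 + $4,665.15 + $6,809.40 = $11,726.55
Ending inventory: 39 @ $13.15 + 173 @ $15.80 = $3,246.25

COGS = $11,726.55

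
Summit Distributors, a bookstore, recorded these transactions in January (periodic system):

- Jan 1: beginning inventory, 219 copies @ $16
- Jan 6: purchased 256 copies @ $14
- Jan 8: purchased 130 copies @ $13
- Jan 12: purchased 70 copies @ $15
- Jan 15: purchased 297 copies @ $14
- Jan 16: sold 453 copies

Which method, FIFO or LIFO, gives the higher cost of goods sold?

FIFO

FIFO COGS: 219 @ $16 + 234 @ $14 = $6,780
LIFO COGS: 297 @ $14 + 70 @ $15 + 86 @ $13 = $6,326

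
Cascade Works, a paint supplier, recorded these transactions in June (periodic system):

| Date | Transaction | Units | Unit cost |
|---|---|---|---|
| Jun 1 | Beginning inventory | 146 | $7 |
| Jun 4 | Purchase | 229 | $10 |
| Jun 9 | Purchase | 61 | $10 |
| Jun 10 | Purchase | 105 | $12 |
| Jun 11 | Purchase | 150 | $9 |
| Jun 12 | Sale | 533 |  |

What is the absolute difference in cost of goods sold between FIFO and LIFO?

FIFO COGS: 146 @ $7 + 229 @ $10 + 61 @ $10 + 97 @ $12 = $5,086
LIFO COGS: 150 @ $9 + 105 @ $12 + 61 @ $10 + 217 @ $10 = $5,390
Difference = |$5,086 − $5,390| = $304

$304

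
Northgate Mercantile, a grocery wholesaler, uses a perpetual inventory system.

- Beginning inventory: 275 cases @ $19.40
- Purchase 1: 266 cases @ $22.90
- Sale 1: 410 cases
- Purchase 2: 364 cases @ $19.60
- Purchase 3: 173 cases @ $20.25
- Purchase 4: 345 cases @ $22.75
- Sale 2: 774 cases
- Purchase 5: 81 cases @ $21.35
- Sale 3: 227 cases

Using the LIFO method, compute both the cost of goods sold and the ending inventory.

Sale 1 (410) [LIFO — newest first]: 266 @ $22.90 + 144 @ $19.40 = $8,885.00
Sale 2 (774) [LIFO — newest first]: 345 @ $22.75 + 173 @ $20.25 + 256 @ $19.60 = $16,369.60
Sale 3 (227) [LIFO — newest first]: 81 @ $21.35 + 108 @ $19.60 + 38 @ $19.40 = $4,583.35
Total COGS = $8,885.00 + $16,369.60 + $4,583.35 = $29,837.95
Ending inventory: 93 @ $19.40 = $1,804.20

COGS = $29,837.95; ending inventory = $1,804.20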